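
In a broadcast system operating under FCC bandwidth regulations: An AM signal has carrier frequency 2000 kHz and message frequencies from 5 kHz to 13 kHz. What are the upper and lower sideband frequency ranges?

Upper sideband (USB) = fc + [fm_low, fm_high] = 2000 + [5, 13] = [2005, 2013] kHz
Lower sideband (LSB) = fc - [fm_high, fm_low] = 2000 - [13, 5] = [1987, 1995] kHz
Total occupied spectrum: 1987 kHz to 2013 kHz (plus carrier at 2000 kHz)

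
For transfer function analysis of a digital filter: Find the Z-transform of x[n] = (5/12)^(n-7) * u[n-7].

Time-shifting property: if X(z) = Z{x[n]}, then Z{x[n-d]} = z^(-d) * X(z)
X(z) = z/(z - 5/12) for x[n] = (5/12)^n * u[n]
Z{x[n-7]} = z^(-7) * z/(z - 5/12) = z^(-6)/(z - 5/12)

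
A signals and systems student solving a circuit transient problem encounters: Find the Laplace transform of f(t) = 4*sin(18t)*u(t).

Standard pair: sin(wt)*u(t) <-> w/(s^2+w^2)
With w = 18: L{4*sin(18t)*u(t)} = 72/(s^2+324)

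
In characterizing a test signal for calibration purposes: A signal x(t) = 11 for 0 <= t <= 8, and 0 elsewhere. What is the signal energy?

Energy = integral of |x(t)|^2 dt over the signal duration
= 11^2 * 8 = 121 * 8 = 968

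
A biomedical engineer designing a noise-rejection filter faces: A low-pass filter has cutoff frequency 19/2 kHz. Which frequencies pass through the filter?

A low-pass filter passes all frequencies below the cutoff frequency 19/2 kHz and attenuates higher frequencies.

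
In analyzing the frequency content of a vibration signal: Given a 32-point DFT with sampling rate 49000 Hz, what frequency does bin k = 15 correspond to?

The frequency of DFT bin k is: f_k = k * f_s / N
f_15 = 15 * 49000 / 32 = 91875/4 Hz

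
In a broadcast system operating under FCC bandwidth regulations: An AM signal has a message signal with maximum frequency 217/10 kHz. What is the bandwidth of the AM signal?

In AM (double-sideband), the bandwidth is twice the message frequency.
BW = 2 * f_m = 2 * 217/10 kHz = 217/5 kHz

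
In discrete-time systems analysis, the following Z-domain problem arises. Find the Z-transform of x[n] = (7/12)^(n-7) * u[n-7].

Time-shifting property: if X(z) = Z{x[n]}, then Z{x[n-d]} = z^(-d) * X(z)
X(z) = z/(z - 7/12) for x[n] = (7/12)^n * u[n]
Z{x[n-7]} = z^(-7) * z/(z - 7/12) = z^(-6)/(z - 7/12)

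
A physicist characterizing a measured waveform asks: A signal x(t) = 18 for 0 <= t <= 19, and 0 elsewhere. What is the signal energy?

Energy = integral of |x(t)|^2 dt over the signal duration
= 18^2 * 19 = 324 * 19 = 6156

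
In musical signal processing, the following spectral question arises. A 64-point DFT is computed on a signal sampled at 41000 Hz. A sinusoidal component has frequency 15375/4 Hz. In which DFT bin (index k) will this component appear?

DFT frequency resolution = f_s/N = 41000/64 = 5125/8 Hz
Bin index k = f_signal / resolution = 15375/4 / 5125/8 = 6
The signal frequency 15375/4 Hz falls in DFT bin k = 6.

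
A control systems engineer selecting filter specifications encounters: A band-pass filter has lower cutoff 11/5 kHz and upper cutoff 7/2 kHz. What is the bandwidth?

Bandwidth = f_high - f_low
= 7/2 kHz - 11/5 kHz = 13/10 kHz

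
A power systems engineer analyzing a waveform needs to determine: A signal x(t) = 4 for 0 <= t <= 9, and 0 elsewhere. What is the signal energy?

Energy = integral of |x(t)|^2 dt over the signal duration
= 4^2 * 9 = 16 * 9 = 144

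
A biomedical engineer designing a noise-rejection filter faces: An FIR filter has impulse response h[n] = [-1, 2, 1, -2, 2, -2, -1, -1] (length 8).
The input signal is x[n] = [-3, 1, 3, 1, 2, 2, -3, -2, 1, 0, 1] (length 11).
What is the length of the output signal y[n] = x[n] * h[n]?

For linear convolution, the output length is:
len(y) = len(x) + len(h) - 1 = 11 + 8 - 1 = 18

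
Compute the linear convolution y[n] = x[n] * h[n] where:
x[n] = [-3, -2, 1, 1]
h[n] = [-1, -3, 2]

y[n] = sum_k x[k]*h[n-k]. Output length = len(x) + len(h) - 1 = 4 + 3 - 1 = 6.
y[0] = -3*-1 = 3
y[1] = -2*-1 + -3*-3 = 11
y[2] = 1*-1 + -2*-3 + -3*2 = -1
y[3] = 1*-1 + 1*-3 + -2*2 = -8
y[4] = 1*-3 + 1*2 = -1
y[5] = 1*2 = 2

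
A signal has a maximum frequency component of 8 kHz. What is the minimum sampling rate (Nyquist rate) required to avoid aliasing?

By the Nyquist-Shannon sampling theorem,
the minimum sampling rate (Nyquist rate) must be at least 2 * f_max.
Nyquist rate = 2 * 8 kHz = 16 kHz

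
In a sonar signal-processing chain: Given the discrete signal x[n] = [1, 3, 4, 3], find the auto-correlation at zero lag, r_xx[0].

The auto-correlation at zero lag r_xx[0] equals the signal energy.
r_xx[0] = sum of x[n]^2 = 1^2 + 3^2 + 4^2 + 3^2
= 1 + 9 + 16 + 9 = 35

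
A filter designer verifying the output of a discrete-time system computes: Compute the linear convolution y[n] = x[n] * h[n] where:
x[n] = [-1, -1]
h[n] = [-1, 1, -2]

y[n] = sum_k x[k]*h[n-k]. Output length = len(x) + len(h) - 1 = 2 + 3 - 1 = 4.
y[0] = -1*-1 = 1
y[1] = -1*-1 + -1*1 = 0
y[2] = -1*1 + -1*-2 = 1
y[3] = -1*-2 = 2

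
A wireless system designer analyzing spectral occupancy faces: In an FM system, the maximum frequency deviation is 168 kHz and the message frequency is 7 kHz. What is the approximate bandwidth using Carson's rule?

Carson's rule: BW = 2*(delta_f + f_m)
= 2*(168 + 7) kHz = 350 kHz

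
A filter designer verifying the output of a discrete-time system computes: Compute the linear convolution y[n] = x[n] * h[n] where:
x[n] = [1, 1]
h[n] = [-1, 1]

y[n] = sum_k x[k]*h[n-k]. Output length = len(x) + len(h) - 1 = 2 + 2 - 1 = 3.
y[0] = 1*-1 = -1
y[1] = 1*-1 + 1*1 = 0
y[2] = 1*1 = 1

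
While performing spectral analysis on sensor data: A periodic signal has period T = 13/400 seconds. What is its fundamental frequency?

The fundamental frequency is the reciprocal of the period.
f = 1/T = 1/(13/400) = 400/13 Hz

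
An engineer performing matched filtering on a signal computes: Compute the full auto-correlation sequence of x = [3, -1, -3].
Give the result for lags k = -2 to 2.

r_xx[k] = sum_m x[m]*x[m+k], indexed from 0, for k = -2 to 2:
  r_xx[-2] = x[2]*x[0] = -9
  r_xx[-1] = x[1]*x[0] + x[2]*x[1] = 0
  r_xx[0] = x[0]*x[0] + x[1]*x[1] + x[2]*x[2] = 19
  r_xx[1] = x[0]*x[1] + x[1]*x[2] = 0
  r_xx[2] = x[0]*x[2] = -9
r_xx = [-9, 0, 19, 0, -9]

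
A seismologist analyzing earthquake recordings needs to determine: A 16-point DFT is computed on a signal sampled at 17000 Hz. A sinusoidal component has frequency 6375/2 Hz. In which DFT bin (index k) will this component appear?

DFT frequency resolution = f_s/N = 17000/16 = 2125/2 Hz
Bin index k = f_signal / resolution = 6375/2 / 2125/2 = 3
The signal frequency 6375/2 Hz falls in DFT bin k = 3.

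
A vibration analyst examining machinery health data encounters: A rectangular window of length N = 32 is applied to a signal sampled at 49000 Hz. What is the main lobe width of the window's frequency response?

For a rectangular window of length N,
the main lobe width in frequency is 2*f_s/N.
= 2*49000/32 = 6125/2 Hz
This determines the minimum frequency separation for resolving two sinusoids.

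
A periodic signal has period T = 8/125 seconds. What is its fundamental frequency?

The fundamental frequency is the reciprocal of the period.
f = 1/T = 1/(8/125) = 125/8 Hz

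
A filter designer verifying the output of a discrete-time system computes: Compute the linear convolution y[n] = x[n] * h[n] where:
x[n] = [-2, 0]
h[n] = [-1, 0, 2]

y[n] = sum_k x[k]*h[n-k]. Output length = len(x) + len(h) - 1 = 2 + 3 - 1 = 4.
y[0] = -2*-1 = 2
y[1] = 0*-1 + -2*0 = 0
y[2] = 0*0 + -2*2 = -4
y[3] = 0*2 = 0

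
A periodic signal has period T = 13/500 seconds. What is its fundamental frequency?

The fundamental frequency is the reciprocal of the period.
f = 1/T = 1/(13/500) = 500/13 Hz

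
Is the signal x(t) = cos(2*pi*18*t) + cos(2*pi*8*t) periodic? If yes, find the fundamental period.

f1 = 18 Hz, f2 = 8 Hz
Period T1 = 1/18, T2 = 1/8
Ratio T1/T2 = 8/18, which is rational.
The signal is periodic with fundamental period T = 1/GCD(18,8) = 1/2 s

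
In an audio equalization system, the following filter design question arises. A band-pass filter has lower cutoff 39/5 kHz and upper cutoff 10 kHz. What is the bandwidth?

Bandwidth = f_high - f_low
= 10 kHz - 39/5 kHz = 11/5 kHz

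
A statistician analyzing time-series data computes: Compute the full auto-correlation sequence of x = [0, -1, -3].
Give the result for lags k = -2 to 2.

r_xx[k] = sum_m x[m]*x[m+k], indexed from 0, for k = -2 to 2:
  r_xx[-2] = x[2]*x[0] = 0
  r_xx[-1] = x[1]*x[0] + x[2]*x[1] = 3
  r_xx[0] = x[0]*x[0] + x[1]*x[1] + x[2]*x[2] = 10
  r_xx[1] = x[0]*x[1] + x[1]*x[2] = 3
  r_xx[2] = x[0]*x[2] = 0
r_xx = [0, 3, 10, 3, 0]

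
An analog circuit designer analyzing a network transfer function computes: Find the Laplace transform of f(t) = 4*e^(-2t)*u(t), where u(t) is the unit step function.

Standard Laplace transform pair:
e^(-at)*u(t) <-> 1/(s+a)
With a = 2: L{4*e^(-2t)*u(t)} = 4/(s+2), ROC: Re(s) > -2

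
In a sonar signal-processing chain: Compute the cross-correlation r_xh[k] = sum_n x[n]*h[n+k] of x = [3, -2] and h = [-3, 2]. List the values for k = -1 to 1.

Both sequences indexed from 0 and zero outside their support.
Lags with overlap: k = -1 to 1.
  r_xh[-1] = x[1]*h[0] = 6
  r_xh[0] = x[0]*h[0] + x[1]*h[1] = -13
  r_xh[1] = x[0]*h[1] = 6
r_xh = [6, -13, 6] (for k = -1, ..., 1)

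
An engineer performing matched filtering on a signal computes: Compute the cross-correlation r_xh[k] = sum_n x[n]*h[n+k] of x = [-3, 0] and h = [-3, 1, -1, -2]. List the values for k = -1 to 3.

Both sequences indexed from 0 and zero outside their support.
Lags with overlap: k = -1 to 3.
  r_xh[-1] = x[1]*h[0] = 0
  r_xh[0] = x[0]*h[0] + x[1]*h[1] = 9
  r_xh[1] = x[0]*h[1] + x[1]*h[2] = -3
  r_xh[2] = x[0]*h[2] + x[1]*h[3] = 3
  r_xh[3] = x[0]*h[3] = 6
r_xh = [0, 9, -3, 3, 6] (for k = -1, ..., 3)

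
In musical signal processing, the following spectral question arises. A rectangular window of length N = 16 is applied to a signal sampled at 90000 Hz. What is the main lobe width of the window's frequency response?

For a rectangular window of length N,
the main lobe width in frequency is 2*f_s/N.
= 2*90000/16 = 11250 Hz
This determines the minimum frequency separation for resolving two sinusoids.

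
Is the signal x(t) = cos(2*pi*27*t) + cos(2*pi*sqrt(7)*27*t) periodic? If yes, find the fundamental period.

f1 = 27 Hz, f2 = 27*sqrt(7) Hz
Ratio f2/f1 = sqrt(7), which is irrational.
Since the frequency ratio is irrational, no common period exists.
The signal is not periodic.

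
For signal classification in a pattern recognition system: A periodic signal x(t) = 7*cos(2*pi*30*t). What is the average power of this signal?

Average power of A*cos(wt) is A^2/2.
P = 7^2 / 2 = 49/2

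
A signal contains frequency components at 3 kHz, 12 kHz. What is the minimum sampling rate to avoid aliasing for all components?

The highest frequency component is f_max = 12 kHz.
Nyquist rate = 2 * f_max = 2 * 12 kHz = 24 kHz.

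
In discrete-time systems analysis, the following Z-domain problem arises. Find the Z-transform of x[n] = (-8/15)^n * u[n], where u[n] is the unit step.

The Z-transform of a^n * u[n] is z/(z-a) for |z| > |a|.
Here a = -8/15, so X(z) = z/(z - (-8/15)) = 15z/(15z + 8)
ROC: |z| > 8/15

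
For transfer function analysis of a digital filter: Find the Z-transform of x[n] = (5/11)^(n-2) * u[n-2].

Time-shifting property: if X(z) = Z{x[n]}, then Z{x[n-d]} = z^(-d) * X(z)
X(z) = z/(z - 5/11) for x[n] = (5/11)^n * u[n]
Z{x[n-2]} = z^(-2) * z/(z - 5/11) = z^(-1)/(z - 5/11)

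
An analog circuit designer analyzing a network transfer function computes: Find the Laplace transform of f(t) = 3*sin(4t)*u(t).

Standard pair: sin(wt)*u(t) <-> w/(s^2+w^2)
With w = 4: L{3*sin(4t)*u(t)} = 12/(s^2+16)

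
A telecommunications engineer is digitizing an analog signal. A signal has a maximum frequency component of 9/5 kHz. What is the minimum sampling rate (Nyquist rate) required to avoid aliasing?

By the Nyquist-Shannon sampling theorem,
the minimum sampling rate (Nyquist rate) must be at least 2 * f_max.
Nyquist rate = 2 * 9/5 kHz = 18/5 kHz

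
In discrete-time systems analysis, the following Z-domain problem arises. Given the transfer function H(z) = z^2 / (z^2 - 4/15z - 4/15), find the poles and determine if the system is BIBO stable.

Poles are roots of the denominator: z^2 - 4/15z - 4/15 = 0.
Quadratic formula: z = [-(-4/15) +/- sqrt((-4/15)^2 - 4*(-4/15))] / 2
Discriminant = 16/225 + 16/15 = 256/225; sqrt = 16/15.
z = (4/15 +/- 16/15) / 2 => z = 2/3 or z = -2/5.
|p1| = 2/5, |p2| = 2/3.
For BIBO stability, all poles must lie inside the unit circle (|p| < 1).
System is STABLE since both |p| < 1.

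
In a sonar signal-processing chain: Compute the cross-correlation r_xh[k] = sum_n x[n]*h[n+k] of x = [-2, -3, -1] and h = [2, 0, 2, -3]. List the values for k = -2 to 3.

Both sequences indexed from 0 and zero outside their support.
Lags with overlap: k = -2 to 3.
  r_xh[-2] = x[2]*h[0] = -2
  r_xh[-1] = x[1]*h[0] + x[2]*h[1] = -6
  r_xh[0] = x[0]*h[0] + x[1]*h[1] + x[2]*h[2] = -6
  r_xh[1] = x[0]*h[1] + x[1]*h[2] + x[2]*h[3] = -3
  r_xh[2] = x[0]*h[2] + x[1]*h[3] = 5
  r_xh[3] = x[0]*h[3] = 6
r_xh = [-2, -6, -6, -3, 5, 6] (for k = -2, ..., 3)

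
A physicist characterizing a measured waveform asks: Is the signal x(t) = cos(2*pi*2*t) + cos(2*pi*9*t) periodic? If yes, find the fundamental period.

f1 = 2 Hz, f2 = 9 Hz
Period T1 = 1/2, T2 = 1/9
Ratio T1/T2 = 9/2, which is rational.
The signal is periodic with fundamental period T = 1/GCD(2,9) = 1 s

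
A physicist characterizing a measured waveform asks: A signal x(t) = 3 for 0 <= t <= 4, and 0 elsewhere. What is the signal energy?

Energy = integral of |x(t)|^2 dt over the signal duration
= 3^2 * 4 = 9 * 4 = 36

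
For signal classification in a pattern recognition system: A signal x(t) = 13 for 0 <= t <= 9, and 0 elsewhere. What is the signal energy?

Energy = integral of |x(t)|^2 dt over the signal duration
= 13^2 * 9 = 169 * 9 = 1521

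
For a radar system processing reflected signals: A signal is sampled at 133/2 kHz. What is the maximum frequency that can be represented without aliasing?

The maximum frequency that can be represented without aliasing
is the Nyquist frequency: f_max = f_s / 2 = 133/2 kHz / 2 = 133/4 kHz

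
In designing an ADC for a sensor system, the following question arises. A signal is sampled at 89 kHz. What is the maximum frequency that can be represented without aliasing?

The maximum frequency that can be represented without aliasing
is the Nyquist frequency: f_max = f_s / 2 = 89 kHz / 2 = 89/2 kHz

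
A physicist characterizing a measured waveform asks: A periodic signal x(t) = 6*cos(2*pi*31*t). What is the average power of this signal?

Average power of A*cos(wt) is A^2/2.
P = 6^2 / 2 = 36/2 = 18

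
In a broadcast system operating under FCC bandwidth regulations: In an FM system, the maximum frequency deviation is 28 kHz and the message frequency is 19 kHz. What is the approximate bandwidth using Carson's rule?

Carson's rule: BW = 2*(delta_f + f_m)
= 2*(28 + 19) kHz = 94 kHz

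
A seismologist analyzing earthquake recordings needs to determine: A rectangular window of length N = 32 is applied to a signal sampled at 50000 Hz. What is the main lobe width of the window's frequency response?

For a rectangular window of length N,
the main lobe width in frequency is 2*f_s/N.
= 2*50000/32 = 3125 Hz
This determines the minimum frequency separation for resolving two sinusoids.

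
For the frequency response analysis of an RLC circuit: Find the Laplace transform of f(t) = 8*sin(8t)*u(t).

Standard pair: sin(wt)*u(t) <-> w/(s^2+w^2)
With w = 8: L{8*sin(8t)*u(t)} = 64/(s^2+64)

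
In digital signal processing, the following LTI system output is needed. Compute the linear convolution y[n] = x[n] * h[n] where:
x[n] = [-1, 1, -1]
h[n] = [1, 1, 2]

y[n] = sum_k x[k]*h[n-k]. Output length = len(x) + len(h) - 1 = 3 + 3 - 1 = 5.
y[0] = -1*1 = -1
y[1] = 1*1 + -1*1 = 0
y[2] = -1*1 + 1*1 + -1*2 = -2
y[3] = -1*1 + 1*2 = 1
y[4] = -1*2 = -2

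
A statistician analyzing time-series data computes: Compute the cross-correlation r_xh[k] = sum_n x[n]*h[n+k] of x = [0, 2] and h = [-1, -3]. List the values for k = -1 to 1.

Both sequences indexed from 0 and zero outside their support.
Lags with overlap: k = -1 to 1.
  r_xh[-1] = x[1]*h[0] = -2
  r_xh[0] = x[0]*h[0] + x[1]*h[1] = -6
  r_xh[1] = x[0]*h[1] = 0
r_xh = [-2, -6, 0] (for k = -1, ..., 1)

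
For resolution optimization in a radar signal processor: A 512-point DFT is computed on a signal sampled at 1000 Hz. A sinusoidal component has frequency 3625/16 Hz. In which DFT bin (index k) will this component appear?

DFT frequency resolution = f_s/N = 1000/512 = 125/64 Hz
Bin index k = f_signal / resolution = 3625/16 / 125/64 = 116
The signal frequency 3625/16 Hz falls in DFT bin k = 116.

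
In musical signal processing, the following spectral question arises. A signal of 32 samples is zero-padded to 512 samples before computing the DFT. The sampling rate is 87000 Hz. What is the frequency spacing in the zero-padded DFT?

Original DFT: N = 32, resolution = f_s/N = 87000/32 = 10875/4 Hz
Zero-padded DFT: N = 512, resolution = f_s/N = 87000/512 = 10875/64 Hz
Zero-padding interpolates the spectrum (finer frequency grid)
but does NOT improve the true spectral resolution (ability to resolve close frequencies).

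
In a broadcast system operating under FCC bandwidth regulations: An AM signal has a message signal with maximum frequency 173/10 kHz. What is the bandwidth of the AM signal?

In AM (double-sideband), the bandwidth is twice the message frequency.
BW = 2 * f_m = 2 * 173/10 kHz = 173/5 kHz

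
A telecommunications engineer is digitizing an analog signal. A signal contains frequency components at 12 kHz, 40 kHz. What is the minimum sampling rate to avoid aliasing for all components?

The highest frequency component is f_max = 40 kHz.
Nyquist rate = 2 * f_max = 2 * 40 kHz = 80 kHz.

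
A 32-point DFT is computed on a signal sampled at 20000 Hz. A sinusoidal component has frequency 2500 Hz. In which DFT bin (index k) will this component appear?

DFT frequency resolution = f_s/N = 20000/32 = 625 Hz
Bin index k = f_signal / resolution = 2500 / 625 = 4
The signal frequency 2500 Hz falls in DFT bin k = 4.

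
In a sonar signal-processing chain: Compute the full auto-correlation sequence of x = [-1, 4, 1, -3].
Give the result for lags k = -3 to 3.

r_xx[k] = sum_m x[m]*x[m+k], indexed from 0, for k = -3 to 3:
  r_xx[-3] = x[3]*x[0] = 3
  r_xx[-2] = x[2]*x[0] + x[3]*x[1] = -13
  r_xx[-1] = x[1]*x[0] + x[2]*x[1] + x[3]*x[2] = -3
  r_xx[0] = x[0]*x[0] + x[1]*x[1] + x[2]*x[2] + x[3]*x[3] = 27
  r_xx[1] = x[0]*x[1] + x[1]*x[2] + x[2]*x[3] = -3
  r_xx[2] = x[0]*x[2] + x[1]*x[3] = -13
  r_xx[3] = x[0]*x[3] = 3
r_xx = [3, -13, -3, 27, -3, -13, 3]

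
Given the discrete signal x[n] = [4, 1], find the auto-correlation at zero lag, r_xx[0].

The auto-correlation at zero lag r_xx[0] equals the signal energy.
r_xx[0] = sum of x[n]^2 = 4^2 + 1^2
= 16 + 1 = 17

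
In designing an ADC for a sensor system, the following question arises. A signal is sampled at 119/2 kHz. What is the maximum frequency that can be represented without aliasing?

The maximum frequency that can be represented without aliasing
is the Nyquist frequency: f_max = f_s / 2 = 119/2 kHz / 2 = 119/4 kHz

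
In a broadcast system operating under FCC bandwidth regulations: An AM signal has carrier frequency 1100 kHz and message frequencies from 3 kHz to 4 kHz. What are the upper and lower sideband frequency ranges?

Upper sideband (USB) = fc + [fm_low, fm_high] = 1100 + [3, 4] = [1103, 1104] kHz
Lower sideband (LSB) = fc - [fm_high, fm_low] = 1100 - [4, 3] = [1096, 1097] kHz
Total occupied spectrum: 1096 kHz to 1104 kHz (plus carrier at 1100 kHz)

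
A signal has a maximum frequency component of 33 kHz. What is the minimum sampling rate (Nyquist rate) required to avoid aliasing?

By the Nyquist-Shannon sampling theorem,
the minimum sampling rate (Nyquist rate) must be at least 2 * f_max.
Nyquist rate = 2 * 33 kHz = 66 kHz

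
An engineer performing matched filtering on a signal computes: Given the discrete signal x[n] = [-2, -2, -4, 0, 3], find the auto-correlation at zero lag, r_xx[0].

The auto-correlation at zero lag r_xx[0] equals the signal energy.
r_xx[0] = sum of x[n]^2 = (-2)^2 + (-2)^2 + (-4)^2 + 0^2 + 3^2
= 4 + 4 + 16 + 0 + 9 = 33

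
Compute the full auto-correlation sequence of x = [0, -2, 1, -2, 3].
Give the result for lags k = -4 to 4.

r_xx[k] = sum_m x[m]*x[m+k], indexed from 0, for k = -4 to 4:
  r_xx[-4] = x[4]*x[0] = 0
  r_xx[-3] = x[3]*x[0] + x[4]*x[1] = -6
  r_xx[-2] = x[2]*x[0] + x[3]*x[1] + x[4]*x[2] = 7
  r_xx[-1] = x[1]*x[0] + x[2]*x[1] + x[3]*x[2] + x[4]*x[3] = -10
  r_xx[0] = x[0]*x[0] + x[1]*x[1] + x[2]*x[2] + x[3]*x[3] + x[4]*x[4] = 18
  r_xx[1] = x[0]*x[1] + x[1]*x[2] + x[2]*x[3] + x[3]*x[4] = -10
  r_xx[2] = x[0]*x[2] + x[1]*x[3] + x[2]*x[4] = 7
  r_xx[3] = x[0]*x[3] + x[1]*x[4] = -6
  r_xx[4] = x[0]*x[4] = 0
r_xx = [0, -6, 7, -10, 18, -10, 7, -6, 0]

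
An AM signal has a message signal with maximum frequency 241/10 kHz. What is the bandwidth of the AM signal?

In AM (double-sideband), the bandwidth is twice the message frequency.
BW = 2 * f_m = 2 * 241/10 kHz = 241/5 kHz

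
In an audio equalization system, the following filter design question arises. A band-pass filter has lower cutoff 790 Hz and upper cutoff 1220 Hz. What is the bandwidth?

Bandwidth = f_high - f_low
= 1220 Hz - 790 Hz = 430 Hz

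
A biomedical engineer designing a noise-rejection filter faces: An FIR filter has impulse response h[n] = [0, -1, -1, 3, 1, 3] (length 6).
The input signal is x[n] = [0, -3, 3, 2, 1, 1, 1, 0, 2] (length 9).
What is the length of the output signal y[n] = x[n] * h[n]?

For linear convolution, the output length is:
len(y) = len(x) + len(h) - 1 = 9 + 6 - 1 = 14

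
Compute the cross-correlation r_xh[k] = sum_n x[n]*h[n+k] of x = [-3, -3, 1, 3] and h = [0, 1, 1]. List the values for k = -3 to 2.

Both sequences indexed from 0 and zero outside their support.
Lags with overlap: k = -3 to 2.
  r_xh[-3] = x[3]*h[0] = 0
  r_xh[-2] = x[2]*h[0] + x[3]*h[1] = 3
  r_xh[-1] = x[1]*h[0] + x[2]*h[1] + x[3]*h[2] = 4
  r_xh[0] = x[0]*h[0] + x[1]*h[1] + x[2]*h[2] = -2
  r_xh[1] = x[0]*h[1] + x[1]*h[2] = -6
  r_xh[2] = x[0]*h[2] = -3
r_xh = [0, 3, 4, -2, -6, -3] (for k = -3, ..., 2)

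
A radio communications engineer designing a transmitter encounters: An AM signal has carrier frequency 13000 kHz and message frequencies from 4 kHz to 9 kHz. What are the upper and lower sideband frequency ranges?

Upper sideband (USB) = fc + [fm_low, fm_high] = 13000 + [4, 9] = [13004, 13009] kHz
Lower sideband (LSB) = fc - [fm_high, fm_low] = 13000 - [9, 4] = [12991, 12996] kHz
Total occupied spectrum: 12991 kHz to 13009 kHz (plus carrier at 13000 kHz)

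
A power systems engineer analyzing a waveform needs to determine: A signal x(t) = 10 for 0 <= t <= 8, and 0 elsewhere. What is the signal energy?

Energy = integral of |x(t)|^2 dt over the signal duration
= 10^2 * 8 = 100 * 8 = 800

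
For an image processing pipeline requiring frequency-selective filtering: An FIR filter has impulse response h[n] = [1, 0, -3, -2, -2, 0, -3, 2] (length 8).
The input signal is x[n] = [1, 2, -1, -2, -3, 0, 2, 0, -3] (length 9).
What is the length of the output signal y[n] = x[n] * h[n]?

For linear convolution, the output length is:
len(y) = len(x) + len(h) - 1 = 9 + 8 - 1 = 16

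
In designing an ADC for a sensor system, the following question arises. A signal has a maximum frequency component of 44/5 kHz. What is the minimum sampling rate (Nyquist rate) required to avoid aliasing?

By the Nyquist-Shannon sampling theorem,
the minimum sampling rate (Nyquist rate) must be at least 2 * f_max.
Nyquist rate = 2 * 44/5 kHz = 88/5 kHz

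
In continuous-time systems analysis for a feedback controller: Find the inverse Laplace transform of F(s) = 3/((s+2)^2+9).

Standard pair: w/((s+a)^2+w^2) <-> e^(-at)*sin(wt)*u(t)
With a=2, w=3: f(t) = e^(-2t)*sin(3t)*u(t)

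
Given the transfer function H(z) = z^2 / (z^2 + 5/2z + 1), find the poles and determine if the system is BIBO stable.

Poles are roots of the denominator: z^2 + 5/2z + 1 = 0.
Quadratic formula: z = [-(5/2) +/- sqrt((5/2)^2 - 4*(1))] / 2
Discriminant = 25/4 - 4 = 9/4; sqrt = 3/2.
z = (-5/2 +/- 3/2) / 2 => z = -1/2 or z = -2.
|p1| = 2, |p2| = 1/2.
For BIBO stability, all poles must lie inside the unit circle (|p| < 1).
System is UNSTABLE since at least one |p| >= 1.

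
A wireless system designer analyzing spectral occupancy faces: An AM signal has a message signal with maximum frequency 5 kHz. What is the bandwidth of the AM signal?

In AM (double-sideband), the bandwidth is twice the message frequency.
BW = 2 * f_m = 2 * 5 kHz = 10 kHz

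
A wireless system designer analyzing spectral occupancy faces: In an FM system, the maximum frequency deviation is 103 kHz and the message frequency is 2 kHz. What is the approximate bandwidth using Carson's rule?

Carson's rule: BW = 2*(delta_f + f_m)
= 2*(103 + 2) kHz = 210 kHz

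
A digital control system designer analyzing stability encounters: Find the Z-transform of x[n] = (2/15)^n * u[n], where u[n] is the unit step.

The Z-transform of a^n * u[n] is z/(z-a) for |z| > |a|.
Here a = 2/15, so X(z) = z/(z - (2/15)) = 15z/(15z - 2)
ROC: |z| > 2/15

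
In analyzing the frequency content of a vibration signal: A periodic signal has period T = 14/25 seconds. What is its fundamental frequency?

The fundamental frequency is the reciprocal of the period.
f = 1/T = 1/(14/25) = 25/14 Hz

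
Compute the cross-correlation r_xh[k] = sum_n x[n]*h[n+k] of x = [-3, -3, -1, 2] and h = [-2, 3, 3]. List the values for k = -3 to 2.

Both sequences indexed from 0 and zero outside their support.
Lags with overlap: k = -3 to 2.
  r_xh[-3] = x[3]*h[0] = -4
  r_xh[-2] = x[2]*h[0] + x[3]*h[1] = 8
  r_xh[-1] = x[1]*h[0] + x[2]*h[1] + x[3]*h[2] = 9
  r_xh[0] = x[0]*h[0] + x[1]*h[1] + x[2]*h[2] = -6
  r_xh[1] = x[0]*h[1] + x[1]*h[2] = -18
  r_xh[2] = x[0]*h[2] = -9
r_xh = [-4, 8, 9, -6, -18, -9] (for k = -3, ..., 2)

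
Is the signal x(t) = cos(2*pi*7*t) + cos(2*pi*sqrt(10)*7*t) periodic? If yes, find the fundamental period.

f1 = 7 Hz, f2 = 7*sqrt(10) Hz
Ratio f2/f1 = sqrt(10), which is irrational.
Since the frequency ratio is irrational, no common period exists.
The signal is not periodic.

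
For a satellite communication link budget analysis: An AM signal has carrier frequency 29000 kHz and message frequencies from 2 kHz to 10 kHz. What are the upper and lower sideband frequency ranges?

Upper sideband (USB) = fc + [fm_low, fm_high] = 29000 + [2, 10] = [29002, 29010] kHz
Lower sideband (LSB) = fc - [fm_high, fm_low] = 29000 - [10, 2] = [28990, 28998] kHz
Total occupied spectrum: 28990 kHz to 29010 kHz (plus carrier at 29000 kHz)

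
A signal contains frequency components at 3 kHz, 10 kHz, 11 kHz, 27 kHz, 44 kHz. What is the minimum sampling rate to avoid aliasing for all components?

The highest frequency component is f_max = 44 kHz.
Nyquist rate = 2 * f_max = 2 * 44 kHz = 88 kHz.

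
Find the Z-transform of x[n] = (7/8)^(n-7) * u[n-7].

Time-shifting property: if X(z) = Z{x[n]}, then Z{x[n-d]} = z^(-d) * X(z)
X(z) = z/(z - 7/8) for x[n] = (7/8)^n * u[n]
Z{x[n-7]} = z^(-7) * z/(z - 7/8) = z^(-6)/(z - 7/8)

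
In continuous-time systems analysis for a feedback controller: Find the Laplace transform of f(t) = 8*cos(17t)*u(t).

Standard pair: cos(wt)*u(t) <-> s/(s^2+w^2)
With w = 17: L{8*cos(17t)*u(t)} = 8s/(s^2+289)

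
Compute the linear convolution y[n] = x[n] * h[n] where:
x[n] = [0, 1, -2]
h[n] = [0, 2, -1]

y[n] = sum_k x[k]*h[n-k]. Output length = len(x) + len(h) - 1 = 3 + 3 - 1 = 5.
y[0] = 0*0 = 0
y[1] = 1*0 + 0*2 = 0
y[2] = -2*0 + 1*2 + 0*-1 = 2
y[3] = -2*2 + 1*-1 = -5
y[4] = -2*-1 = 2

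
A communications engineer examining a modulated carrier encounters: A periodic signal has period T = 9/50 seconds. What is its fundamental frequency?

The fundamental frequency is the reciprocal of the period.
f = 1/T = 1/(9/50) = 50/9 Hz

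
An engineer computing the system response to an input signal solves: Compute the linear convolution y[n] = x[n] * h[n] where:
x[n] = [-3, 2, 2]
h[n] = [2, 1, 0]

y[n] = sum_k x[k]*h[n-k]. Output length = len(x) + len(h) - 1 = 3 + 3 - 1 = 5.
y[0] = -3*2 = -6
y[1] = 2*2 + -3*1 = 1
y[2] = 2*2 + 2*1 + -3*0 = 6
y[3] = 2*1 + 2*0 = 2
y[4] = 2*0 = 0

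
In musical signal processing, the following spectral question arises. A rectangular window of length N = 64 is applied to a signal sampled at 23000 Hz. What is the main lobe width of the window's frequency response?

For a rectangular window of length N,
the main lobe width in frequency is 2*f_s/N.
= 2*23000/64 = 2875/4 Hz
This determines the minimum frequency separation for resolving two sinusoids.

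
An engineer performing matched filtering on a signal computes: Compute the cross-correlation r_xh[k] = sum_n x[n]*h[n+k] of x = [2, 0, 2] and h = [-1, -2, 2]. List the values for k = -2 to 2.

Both sequences indexed from 0 and zero outside their support.
Lags with overlap: k = -2 to 2.
  r_xh[-2] = x[2]*h[0] = -2
  r_xh[-1] = x[1]*h[0] + x[2]*h[1] = -4
  r_xh[0] = x[0]*h[0] + x[1]*h[1] + x[2]*h[2] = 2
  r_xh[1] = x[0]*h[1] + x[1]*h[2] = -4
  r_xh[2] = x[0]*h[2] = 4
r_xh = [-2, -4, 2, -4, 4] (for k = -2, ..., 2)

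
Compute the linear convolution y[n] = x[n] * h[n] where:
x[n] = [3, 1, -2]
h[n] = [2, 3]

y[n] = sum_k x[k]*h[n-k]. Output length = len(x) + len(h) - 1 = 3 + 2 - 1 = 4.
y[0] = 3*2 = 6
y[1] = 1*2 + 3*3 = 11
y[2] = -2*2 + 1*3 = -1
y[3] = -2*3 = -6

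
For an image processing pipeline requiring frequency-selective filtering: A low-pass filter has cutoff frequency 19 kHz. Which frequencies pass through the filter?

A low-pass filter passes all frequencies below the cutoff frequency 19 kHz and attenuates higher frequencies.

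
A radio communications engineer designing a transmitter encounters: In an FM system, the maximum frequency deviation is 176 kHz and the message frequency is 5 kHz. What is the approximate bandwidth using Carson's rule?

Carson's rule: BW = 2*(delta_f + f_m)
= 2*(176 + 5) kHz = 362 kHz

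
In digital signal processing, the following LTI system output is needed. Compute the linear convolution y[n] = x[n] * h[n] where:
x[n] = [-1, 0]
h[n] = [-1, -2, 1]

y[n] = sum_k x[k]*h[n-k]. Output length = len(x) + len(h) - 1 = 2 + 3 - 1 = 4.
y[0] = -1*-1 = 1
y[1] = 0*-1 + -1*-2 = 2
y[2] = 0*-2 + -1*1 = -1
y[3] = 0*1 = 0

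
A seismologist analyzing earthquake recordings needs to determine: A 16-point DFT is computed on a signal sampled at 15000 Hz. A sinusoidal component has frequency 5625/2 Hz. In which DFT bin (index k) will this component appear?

DFT frequency resolution = f_s/N = 15000/16 = 1875/2 Hz
Bin index k = f_signal / resolution = 5625/2 / 1875/2 = 3
The signal frequency 5625/2 Hz falls in DFT bin k = 3.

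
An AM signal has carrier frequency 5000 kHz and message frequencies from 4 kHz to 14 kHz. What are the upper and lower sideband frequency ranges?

Upper sideband (USB) = fc + [fm_low, fm_high] = 5000 + [4, 14] = [5004, 5014] kHz
Lower sideband (LSB) = fc - [fm_high, fm_low] = 5000 - [14, 4] = [4986, 4996] kHz
Total occupied spectrum: 4986 kHz to 5014 kHz (plus carrier at 5000 kHz)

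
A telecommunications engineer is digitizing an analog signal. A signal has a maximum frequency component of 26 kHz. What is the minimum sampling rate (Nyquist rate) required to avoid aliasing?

By the Nyquist-Shannon sampling theorem,
the minimum sampling rate (Nyquist rate) must be at least 2 * f_max.
Nyquist rate = 2 * 26 kHz = 52 kHz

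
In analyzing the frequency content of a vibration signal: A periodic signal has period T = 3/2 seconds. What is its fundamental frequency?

The fundamental frequency is the reciprocal of the period.
f = 1/T = 1/(3/2) = 2/3 Hz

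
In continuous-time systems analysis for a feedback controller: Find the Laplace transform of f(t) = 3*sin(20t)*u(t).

Standard pair: sin(wt)*u(t) <-> w/(s^2+w^2)
With w = 20: L{3*sin(20t)*u(t)} = 60/(s^2+400)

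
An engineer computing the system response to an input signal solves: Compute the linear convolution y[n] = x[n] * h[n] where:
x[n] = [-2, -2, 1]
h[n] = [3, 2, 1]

y[n] = sum_k x[k]*h[n-k]. Output length = len(x) + len(h) - 1 = 3 + 3 - 1 = 5.
y[0] = -2*3 = -6
y[1] = -2*3 + -2*2 = -10
y[2] = 1*3 + -2*2 + -2*1 = -3
y[3] = 1*2 + -2*1 = 0
y[4] = 1*1 = 1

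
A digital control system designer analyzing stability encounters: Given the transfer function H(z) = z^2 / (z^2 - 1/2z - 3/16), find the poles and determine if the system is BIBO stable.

Poles are roots of the denominator: z^2 - 1/2z - 3/16 = 0.
Quadratic formula: z = [-(-1/2) +/- sqrt((-1/2)^2 - 4*(-3/16))] / 2
Discriminant = 1/4 + 3/4 = 1; sqrt = 1.
z = (1/2 +/- 1) / 2 => z = 3/4 or z = -1/4.
|p1| = 3/4, |p2| = 1/4.
For BIBO stability, all poles must lie inside the unit circle (|p| < 1).
System is STABLE since both |p| < 1.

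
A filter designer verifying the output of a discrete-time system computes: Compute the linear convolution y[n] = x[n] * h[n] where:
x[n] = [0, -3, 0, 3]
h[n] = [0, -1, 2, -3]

y[n] = sum_k x[k]*h[n-k]. Output length = len(x) + len(h) - 1 = 4 + 4 - 1 = 7.
y[0] = 0*0 = 0
y[1] = -3*0 + 0*-1 = 0
y[2] = 0*0 + -3*-1 + 0*2 = 3
y[3] = 3*0 + 0*-1 + -3*2 + 0*-3 = -6
y[4] = 3*-1 + 0*2 + -3*-3 = 6
y[5] = 3*2 + 0*-3 = 6
y[6] = 3*-3 = -9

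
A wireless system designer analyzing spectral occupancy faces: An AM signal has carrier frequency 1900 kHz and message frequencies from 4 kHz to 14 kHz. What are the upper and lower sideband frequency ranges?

Upper sideband (USB) = fc + [fm_low, fm_high] = 1900 + [4, 14] = [1904, 1914] kHz
Lower sideband (LSB) = fc - [fm_high, fm_low] = 1900 - [14, 4] = [1886, 1896] kHz
Total occupied spectrum: 1886 kHz to 1914 kHz (plus carrier at 1900 kHz)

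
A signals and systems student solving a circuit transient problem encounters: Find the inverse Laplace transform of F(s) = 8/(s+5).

Standard pair: k/(s+a) <-> k*e^(-at)*u(t)
With k=8, a=5: f(t) = 8*e^(-5t)*u(t)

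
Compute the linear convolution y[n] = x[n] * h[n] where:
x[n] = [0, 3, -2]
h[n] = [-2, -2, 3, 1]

y[n] = sum_k x[k]*h[n-k]. Output length = len(x) + len(h) - 1 = 3 + 4 - 1 = 6.
y[0] = 0*-2 = 0
y[1] = 3*-2 + 0*-2 = -6
y[2] = -2*-2 + 3*-2 + 0*3 = -2
y[3] = -2*-2 + 3*3 + 0*1 = 13
y[4] = -2*3 + 3*1 = -3
y[5] = -2*1 = -2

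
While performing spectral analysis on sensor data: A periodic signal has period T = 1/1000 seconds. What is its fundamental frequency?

The fundamental frequency is the reciprocal of the period.
f = 1/T = 1/(1/1000) = 1000 Hz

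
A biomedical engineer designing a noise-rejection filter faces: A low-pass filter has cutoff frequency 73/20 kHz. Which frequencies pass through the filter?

A low-pass filter passes all frequencies below the cutoff frequency 73/20 kHz and attenuates higher frequencies.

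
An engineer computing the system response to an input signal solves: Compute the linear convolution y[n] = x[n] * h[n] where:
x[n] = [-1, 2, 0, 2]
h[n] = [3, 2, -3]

y[n] = sum_k x[k]*h[n-k]. Output length = len(x) + len(h) - 1 = 4 + 3 - 1 = 6.
y[0] = -1*3 = -3
y[1] = 2*3 + -1*2 = 4
y[2] = 0*3 + 2*2 + -1*-3 = 7
y[3] = 2*3 + 0*2 + 2*-3 = 0
y[4] = 2*2 + 0*-3 = 4
y[5] = 2*-3 = -6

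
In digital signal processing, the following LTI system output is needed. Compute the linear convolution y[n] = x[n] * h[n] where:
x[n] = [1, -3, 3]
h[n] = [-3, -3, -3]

y[n] = sum_k x[k]*h[n-k]. Output length = len(x) + len(h) - 1 = 3 + 3 - 1 = 5.
y[0] = 1*-3 = -3
y[1] = -3*-3 + 1*-3 = 6
y[2] = 3*-3 + -3*-3 + 1*-3 = -3
y[3] = 3*-3 + -3*-3 = 0
y[4] = 3*-3 = -9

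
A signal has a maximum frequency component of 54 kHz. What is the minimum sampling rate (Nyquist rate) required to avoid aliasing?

By the Nyquist-Shannon sampling theorem,
the minimum sampling rate (Nyquist rate) must be at least 2 * f_max.
Nyquist rate = 2 * 54 kHz = 108 kHz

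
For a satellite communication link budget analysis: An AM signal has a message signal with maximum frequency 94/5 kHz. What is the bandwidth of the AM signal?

In AM (double-sideband), the bandwidth is twice the message frequency.
BW = 2 * f_m = 2 * 94/5 kHz = 188/5 kHz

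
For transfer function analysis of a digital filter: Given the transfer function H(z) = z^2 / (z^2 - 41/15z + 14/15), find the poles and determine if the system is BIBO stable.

Poles are roots of the denominator: z^2 - 41/15z + 14/15 = 0.
Quadratic formula: z = [-(-41/15) +/- sqrt((-41/15)^2 - 4*(14/15))] / 2
Discriminant = 1681/225 - 56/15 = 841/225; sqrt = 29/15.
z = (41/15 +/- 29/15) / 2 => z = 7/3 or z = 2/5.
|p1| = 7/3, |p2| = 2/5.
For BIBO stability, all poles must lie inside the unit circle (|p| < 1).
System is UNSTABLE since at least one |p| >= 1.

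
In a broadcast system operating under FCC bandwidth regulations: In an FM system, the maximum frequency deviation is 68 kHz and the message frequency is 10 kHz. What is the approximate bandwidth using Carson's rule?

Carson's rule: BW = 2*(delta_f + f_m)
= 2*(68 + 10) kHz = 156 kHz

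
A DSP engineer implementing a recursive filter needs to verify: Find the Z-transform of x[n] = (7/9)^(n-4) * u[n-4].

Time-shifting property: if X(z) = Z{x[n]}, then Z{x[n-d]} = z^(-d) * X(z)
X(z) = z/(z - 7/9) for x[n] = (7/9)^n * u[n]
Z{x[n-4]} = z^(-4) * z/(z - 7/9) = z^(-3)/(z - 7/9)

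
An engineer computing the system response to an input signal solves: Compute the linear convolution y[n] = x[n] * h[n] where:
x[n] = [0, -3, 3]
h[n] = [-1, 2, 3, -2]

y[n] = sum_k x[k]*h[n-k]. Output length = len(x) + len(h) - 1 = 3 + 4 - 1 = 6.
y[0] = 0*-1 = 0
y[1] = -3*-1 + 0*2 = 3
y[2] = 3*-1 + -3*2 + 0*3 = -9
y[3] = 3*2 + -3*3 + 0*-2 = -3
y[4] = 3*3 + -3*-2 = 15
y[5] = 3*-2 = -6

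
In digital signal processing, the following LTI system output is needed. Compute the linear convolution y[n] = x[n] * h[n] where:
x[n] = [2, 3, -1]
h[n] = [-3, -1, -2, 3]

y[n] = sum_k x[k]*h[n-k]. Output length = len(x) + len(h) - 1 = 3 + 4 - 1 = 6.
y[0] = 2*-3 = -6
y[1] = 3*-3 + 2*-1 = -11
y[2] = -1*-3 + 3*-1 + 2*-2 = -4
y[3] = -1*-1 + 3*-2 + 2*3 = 1
y[4] = -1*-2 + 3*3 = 11
y[5] = -1*3 = -3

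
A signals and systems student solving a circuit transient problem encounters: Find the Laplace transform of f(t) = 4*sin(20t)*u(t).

Standard pair: sin(wt)*u(t) <-> w/(s^2+w^2)
With w = 20: L{4*sin(20t)*u(t)} = 80/(s^2+400)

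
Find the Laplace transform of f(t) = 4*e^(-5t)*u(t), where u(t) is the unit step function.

Standard Laplace transform pair:
e^(-at)*u(t) <-> 1/(s+a)
With a = 5: L{4*e^(-5t)*u(t)} = 4/(s+5), ROC: Re(s) > -5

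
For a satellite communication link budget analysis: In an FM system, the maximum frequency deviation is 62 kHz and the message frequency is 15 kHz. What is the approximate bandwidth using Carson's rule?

Carson's rule: BW = 2*(delta_f + f_m)
= 2*(62 + 15) kHz = 154 kHz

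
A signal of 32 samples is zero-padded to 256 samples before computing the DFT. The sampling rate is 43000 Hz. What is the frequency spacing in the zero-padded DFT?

Original DFT: N = 32, resolution = f_s/N = 43000/32 = 5375/4 Hz
Zero-padded DFT: N = 256, resolution = f_s/N = 43000/256 = 5375/32 Hz
Zero-padding interpolates the spectrum (finer frequency grid)
but does NOT improve the true spectral resolution (ability to resolve close frequencies).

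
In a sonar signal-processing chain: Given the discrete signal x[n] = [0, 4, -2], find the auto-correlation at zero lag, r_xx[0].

The auto-correlation at zero lag r_xx[0] equals the signal energy.
r_xx[0] = sum of x[n]^2 = 0^2 + 4^2 + (-2)^2
= 0 + 16 + 4 = 20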